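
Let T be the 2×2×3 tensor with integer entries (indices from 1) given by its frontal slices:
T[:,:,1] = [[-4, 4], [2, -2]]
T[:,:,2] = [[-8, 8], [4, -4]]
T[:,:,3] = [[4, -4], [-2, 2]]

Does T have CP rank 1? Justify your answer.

If T = a ⊗ b ⊗ c then every fibre of T is a multiple of the corresponding factor, so read the factors off the fibres through the nonzero entry T[1,1,1] = -4.
The mode-1 fibre T[:,1,1] = [-4, 2] gives a = [2, -1] (primitive direction); the mode-2 fibre T[1,:,1] = [-4, 4] gives b = [1, -1]; then c[k] = T[1,1,k] / (a[1]·b[1]) = [-4, -8, 4] / 2 = [-2, -4, 2].
Expanding [2, -1] ⊗ [1, -1] ⊗ [-2, -4, 2] reproduces all 12 entries of T, so T = [2, -1] ⊗ [1, -1] ⊗ [-2, -4, 2] and rank(T) ≤ 1.
Equivalently every frontal slice T[:,:,k] is c[k] times the rank-1 matrix [2, -1] ⊗ [1, -1]. So T has rank 1 (it is nonzero).

Yes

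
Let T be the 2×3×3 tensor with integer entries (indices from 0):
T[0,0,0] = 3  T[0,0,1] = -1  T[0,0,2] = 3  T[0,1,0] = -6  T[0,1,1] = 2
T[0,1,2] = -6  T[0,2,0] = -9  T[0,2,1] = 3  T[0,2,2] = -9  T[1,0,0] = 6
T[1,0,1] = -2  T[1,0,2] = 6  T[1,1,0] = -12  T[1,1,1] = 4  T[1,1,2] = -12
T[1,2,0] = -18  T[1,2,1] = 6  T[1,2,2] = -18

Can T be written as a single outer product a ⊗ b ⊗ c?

If T = a ⊗ b ⊗ c then every fibre of T is a multiple of the corresponding factor, so read the factors off the fibres through the nonzero entry T[0,0,0] = 3.
The mode-1 fibre T[:,0,0] = [3, 6] gives a = (1, 2) (primitive direction); the mode-2 fibre T[0,:,0] = [3, -6, -9] gives b = (1, -2, -3); then c[k] = T[0,0,k] / (a[0]·b[0]) = [3, -1, 3] / 1 = (3, -1, 3).
Expanding (1, 2) ⊗ (1, -2, -3) ⊗ (3, -1, 3) reproduces all 18 entries of T, so T = (1, 2) ⊗ (1, -2, -3) ⊗ (3, -1, 3) and rank(T) ≤ 1.
Equivalently every frontal slice T[:,:,k] is c[k] times the rank-1 matrix (1, 2) ⊗ (1, -2, -3). So T has rank 1 (it is nonzero).

Yes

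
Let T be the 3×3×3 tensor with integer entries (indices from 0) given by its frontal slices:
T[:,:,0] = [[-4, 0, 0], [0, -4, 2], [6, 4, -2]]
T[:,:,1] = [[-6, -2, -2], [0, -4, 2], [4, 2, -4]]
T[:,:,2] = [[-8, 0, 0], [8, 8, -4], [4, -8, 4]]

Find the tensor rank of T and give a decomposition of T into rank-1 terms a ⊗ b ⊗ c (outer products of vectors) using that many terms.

Lower bound: in the mode-2 unfolding of T (rows indexed by j, columns by (i,k)) the 3×3 minor on rows j ∈ {0, 1, 2}, columns (i,k) ∈ {(0,0), (0,1), (1,0)} is det [[-4, -6, 0], [0, -2, -4], [0, -2, 2]] = 48 ≠ 0, so that unfolding has rank ≥ 3 and hence rank(T) ≥ 3 (CP rank is at least every unfolding rank, though it can be larger).
Upper bound: T is a sum of 3 rank-1 terms, T = [0, 1, -1] ⊗ [1, 2, -1] ⊗ [-2, -2, 4] + [1, 0, 1] ⊗ [1, 1, 1] ⊗ [0, -2, 0] + [2, -1, -2] ⊗ [1, 0, 0] ⊗ [-2, -2, -4] (one valid choice — decompositions are not unique — normalised so each a, b is primitive with positive first nonzero entry; check it by expanding all entries), so rank(T) ≤ 3.
These bounds meet, so rank(T) = 3.

rank(T) = 3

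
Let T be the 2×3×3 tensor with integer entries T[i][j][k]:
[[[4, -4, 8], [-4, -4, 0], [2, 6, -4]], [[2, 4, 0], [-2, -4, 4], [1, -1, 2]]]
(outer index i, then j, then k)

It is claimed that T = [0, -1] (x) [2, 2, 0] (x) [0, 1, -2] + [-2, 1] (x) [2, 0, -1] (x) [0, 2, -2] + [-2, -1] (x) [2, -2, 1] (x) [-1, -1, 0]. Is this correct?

Reconstruct entrywise from the claimed factors. For example, T[0,0,2] = 8 and Σₗ aₗ[0]bₗ[0]cₗ[2] = (0)·(2)·(-2) + (-2)·(2)·(-2) + (-2)·(2)·(0) = 8; checking all 18 entries, every one matches. The claim holds.

Yes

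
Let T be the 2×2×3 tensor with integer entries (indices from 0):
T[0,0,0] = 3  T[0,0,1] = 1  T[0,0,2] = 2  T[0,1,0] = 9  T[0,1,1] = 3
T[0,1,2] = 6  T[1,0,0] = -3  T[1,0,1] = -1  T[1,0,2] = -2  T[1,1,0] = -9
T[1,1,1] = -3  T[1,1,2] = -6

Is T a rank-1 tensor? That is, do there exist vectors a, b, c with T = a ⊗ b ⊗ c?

If T = a ⊗ b ⊗ c then every fibre of T is a multiple of the corresponding factor, so read the factors off the fibres through the nonzero entry T[0,0,0] = 3.
The mode-1 fibre T[:,0,0] = [3, -3] gives a = (1, -1) (primitive direction); the mode-2 fibre T[0,:,0] = [3, 9] gives b = (1, 3); then c[k] = T[0,0,k] / (a[0]·b[0]) = [3, 1, 2] / 1 = (3, 1, 2).
Expanding (1, -1) ⊗ (1, 3) ⊗ (3, 1, 2) reproduces all 12 entries of T, so T = (1, -1) ⊗ (1, 3) ⊗ (3, 1, 2) and rank(T) ≤ 1.
Equivalently every frontal slice T[:,:,k] is c[k] times the rank-1 matrix (1, -1) ⊗ (1, 3). So T has rank 1 (it is nonzero).

Yes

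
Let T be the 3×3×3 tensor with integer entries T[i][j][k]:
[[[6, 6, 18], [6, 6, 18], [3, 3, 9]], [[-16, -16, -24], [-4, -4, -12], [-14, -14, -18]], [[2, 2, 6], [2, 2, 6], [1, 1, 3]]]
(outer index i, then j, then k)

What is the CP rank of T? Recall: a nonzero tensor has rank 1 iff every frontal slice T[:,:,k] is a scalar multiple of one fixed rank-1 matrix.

2

Lower bound: the mode-1 unfolding of T (rows indexed by i, columns by (j,k) = (0,0), (0,1), (0,2), (1,0), (1,1), (1,2), (2,0), (2,1), (2,2)) is [[6, 6, 18, 6, 6, 18, 3, 3, 9], [-16, -16, -24, -4, -4, -12, -14, -14, -18], [2, 2, 6, 2, 2, 6, 1, 1, 3]].
There the 2×2 minor on rows i ∈ {0, 1}, columns (j,k) ∈ {(0,0), (0,2)} is det [[6, 18], [-16, -24]] = 144 ≠ 0, so this unfolding has rank ≥ 2; CP rank is at least every unfolding rank, so rank(T) ≥ 2. (Flattening ranks never certify an upper bound on CP rank; for that we must actually write T with 2 rank-1 terms.)
Upper bound — finding two terms. Write S_k = T[:,:,k] for the frontal slices: S₀ = [[6, 6, 3], [-16, -4, -14], [2, 2, 1]], S₁ = [[6, 6, 3], [-16, -4, -14], [2, 2, 1]], S₂ = [[18, 18, 9], [-24, -12, -18], [6, 6, 3]].
If T = a₁ ∘ b₁ ∘ c₁ + a₂ ∘ b₂ ∘ c₂ then each S_k = c₁[k]·a₁b₁ᵀ + c₂[k]·a₂b₂ᵀ. S₀ and S₂ are linearly independent, so a₁b₁ᵀ and a₂b₂ᵀ must span the same plane of matrices: they are the rank-1 matrices of the form x·S₀ + y·S₂.
The 2×2 minor of x·S₀ + y·S₂ on rows {0,1}, columns {0,1} is 72·x² + 288·xy + 216·y² = 72·(x + 3·y)(x + y), vanishing at (x:y) = (3:-1) and (1:-1).
M₁ = 3·S₀ − S₂ = [[0, 0, 0], [-24, 0, -24], [0, 0, 0]] = (-24)·[0, 1, 0][1, 0, 1]ᵀ and M₂ = S₀ − S₂ = [[-12, -12, -6], [8, 8, 4], [-4, -4, -2]] = (-2)·[3, -2, 1][2, 2, 1]ᵀ, so take a₁ = [0, 1, 0], b₁ = [1, 0, 1], a₂ = [3, -2, 1], b₂ = [2, 2, 1].
Each slice is an integer combination of E₁ = a₁b₁ᵀ and E₂ = a₂b₂ᵀ: S₀ = −12·E₁ + E₂, S₁ = −12·E₁ + E₂, S₂ = −12·E₁ + 3·E₂; reading off coefficients, c₁ = [-12, -12, -12] and c₂ = [1, 1, 3].
Hence T = [0, 1, 0] ∘ [1, 0, 1] ∘ [-12, -12, -12] + [3, -2, 1] ∘ [2, 2, 1] ∘ [1, 1, 3], so rank(T) ≤ 2.
These bounds meet, so rank(T) = 2.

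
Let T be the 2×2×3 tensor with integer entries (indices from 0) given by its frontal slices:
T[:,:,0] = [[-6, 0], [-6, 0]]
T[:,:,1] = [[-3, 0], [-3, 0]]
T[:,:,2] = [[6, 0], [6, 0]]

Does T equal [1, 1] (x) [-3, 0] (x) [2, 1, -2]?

Reconstruct entrywise from the claimed factors. For example, T[0,1,0] = 0 and Σₗ aₗ[0]bₗ[1]cₗ[0] = (1)·(0)·(2) = 0; checking all 12 entries, every one matches. The claim holds.

Yes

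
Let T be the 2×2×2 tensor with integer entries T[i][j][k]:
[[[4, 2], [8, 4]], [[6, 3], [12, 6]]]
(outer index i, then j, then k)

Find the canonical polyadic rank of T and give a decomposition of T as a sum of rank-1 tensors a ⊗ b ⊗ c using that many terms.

rank(T) = 1

Lower bound: T ≠ 0 (e.g. T[0,0,0] = 4), so rank(T) ≥ 1.
Upper bound: the mode-1 fibre T[:,0,0] = [4, 6] gives a = [2, 3] (primitive direction); the mode-2 fibre T[0,:,0] = [4, 8] gives b = [1, 2]; then c[k] = T[0,0,k] / (a[0]·b[0]) = [4, 2] / 2 = [2, 1].
Expanding [2, 3] ⊗ [1, 2] ⊗ [2, 1] reproduces all 8 entries of T, so T = [2, 3] ⊗ [1, 2] ⊗ [2, 1] and rank(T) ≤ 1.
These bounds meet, so rank(T) = 1.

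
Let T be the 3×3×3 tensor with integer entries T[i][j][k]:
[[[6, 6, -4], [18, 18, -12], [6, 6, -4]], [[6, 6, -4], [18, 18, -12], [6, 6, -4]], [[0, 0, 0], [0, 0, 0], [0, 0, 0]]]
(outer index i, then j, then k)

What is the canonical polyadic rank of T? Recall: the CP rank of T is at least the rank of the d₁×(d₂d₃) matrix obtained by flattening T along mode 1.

1

Lower bound: T ≠ 0 (e.g. T[0,0,0] = 6), so rank(T) ≥ 1.
Upper bound: the mode-1 fibre T[:,0,0] = [6, 6, 0] gives a = [1, 1, 0] (primitive direction); the mode-2 fibre T[0,:,0] = [6, 18, 6] gives b = [1, 3, 1]; then c[k] = T[0,0,k] / (a[0]·b[0]) = [6, 6, -4] / 1 = [6, 6, -4].
Expanding [1, 1, 0] (x) [1, 3, 1] (x) [6, 6, -4] reproduces all 27 entries of T, so T = [1, 1, 0] (x) [1, 3, 1] (x) [6, 6, -4] and rank(T) ≤ 1.
These bounds meet, so rank(T) = 1.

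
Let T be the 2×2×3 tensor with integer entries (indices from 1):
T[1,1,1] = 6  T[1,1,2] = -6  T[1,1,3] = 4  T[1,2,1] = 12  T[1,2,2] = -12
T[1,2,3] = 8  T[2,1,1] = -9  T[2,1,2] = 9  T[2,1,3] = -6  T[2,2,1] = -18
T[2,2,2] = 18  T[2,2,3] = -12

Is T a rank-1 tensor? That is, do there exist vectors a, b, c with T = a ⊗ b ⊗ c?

Yes

If T = a ⊗ b ⊗ c then every fibre of T is a multiple of the corresponding factor, so read the factors off the fibres through the nonzero entry T[1,1,1] = 6.
The mode-1 fibre T[:,1,1] = [6, -9] gives a = [2, -3] (primitive direction); the mode-2 fibre T[1,:,1] = [6, 12] gives b = [1, 2]; then c[k] = T[1,1,k] / (a[1]·b[1]) = [6, -6, 4] / 2 = [3, -3, 2].
Expanding [2, -3] ⊗ [1, 2] ⊗ [3, -3, 2] reproduces all 12 entries of T, so T = [2, -3] ⊗ [1, 2] ⊗ [3, -3, 2] and rank(T) ≤ 1.
Equivalently every frontal slice T[:,:,k] is c[k] times the rank-1 matrix [2, -3] ⊗ [1, 2]. So T has rank 1 (it is nonzero).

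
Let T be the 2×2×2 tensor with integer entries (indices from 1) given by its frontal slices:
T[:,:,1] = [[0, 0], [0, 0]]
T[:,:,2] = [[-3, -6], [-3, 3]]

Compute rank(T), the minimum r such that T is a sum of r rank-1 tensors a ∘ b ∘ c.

2

Lower bound: the mode-1 unfolding of T (rows indexed by i, columns by (j,k) = (1,1), (1,2), (2,1), (2,2)) is [[0, -3, 0, -6], [0, -3, 0, 3]].
There the 2×2 minor on rows i ∈ {1, 2}, columns (j,k) ∈ {(1,2), (2,2)} is det [[-3, -6], [-3, 3]] = -27 ≠ 0, so this unfolding has rank ≥ 2; CP rank is at least every unfolding rank, so rank(T) ≥ 2. (This is only a lower bound: in general the CP rank may exceed every unfolding rank, so we still need to exhibit 2 rank-1 terms summing to T.)
Upper bound — finding two terms. Every mode-3 slice of T is a multiple of one matrix: T[:,:,k] = c[k]·M with c = (0, 1) and M = [[-3, -6], [-3, 3]] (rows indexed by i, columns by j). So it suffices to write M as a sum of two rank-1 matrices.
Splitting M by its rows (i = 1, 2), M = (1, 0)(-3, -6)ᵀ + (0, 1)(-3, 3)ᵀ.
Hence T = (1, 0) ∘ (-3, -6) ∘ (0, 1) + (0, 1) ∘ (-3, 3) ∘ (0, 1), so rank(T) ≤ 2.
These bounds meet, so rank(T) = 2.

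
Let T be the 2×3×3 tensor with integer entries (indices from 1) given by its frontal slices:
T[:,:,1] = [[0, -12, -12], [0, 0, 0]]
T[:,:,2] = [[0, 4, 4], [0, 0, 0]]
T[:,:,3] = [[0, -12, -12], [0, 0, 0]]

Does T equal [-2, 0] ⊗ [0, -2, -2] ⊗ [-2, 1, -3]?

Reconstruct entry (1,2,1) from the claimed factors: Σₗ aₗ[1]bₗ[2]cₗ[1] = (-2)·(-2)·(-2) = -8, but T[1,2,1] = -12. The claim is false.

No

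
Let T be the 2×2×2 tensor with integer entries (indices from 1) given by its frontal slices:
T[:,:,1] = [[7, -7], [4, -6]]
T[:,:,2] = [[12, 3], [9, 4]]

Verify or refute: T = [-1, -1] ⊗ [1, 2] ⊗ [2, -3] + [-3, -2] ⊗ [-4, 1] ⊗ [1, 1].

Reconstruct entry (1,1,1) from the claimed factors: Σₗ aₗ[1]bₗ[1]cₗ[1] = (-1)·(1)·(2) + (-3)·(-4)·(1) = 10, but T[1,1,1] = 7. The claim is false.

No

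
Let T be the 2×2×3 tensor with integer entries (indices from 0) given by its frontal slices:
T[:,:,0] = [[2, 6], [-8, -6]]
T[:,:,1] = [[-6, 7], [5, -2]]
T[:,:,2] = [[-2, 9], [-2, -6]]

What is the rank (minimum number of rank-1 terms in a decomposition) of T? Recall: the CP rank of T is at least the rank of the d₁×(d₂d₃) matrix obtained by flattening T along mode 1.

Lower bound: the mode-3 unfolding of T (rows indexed by k, columns by (i,j) = (0,0), (0,1), (1,0), (1,1)) is [[2, 6, -8, -6], [-6, 7, 5, -2], [-2, 9, -2, -6]].
There the 3×3 minor on rows k ∈ {0, 1, 2}, columns (i,j) ∈ {(0,0), (0,1), (1,0)} is det [[2, 6, -8], [-6, 7, 5], [-2, 9, -2]] = 70 ≠ 0, so this unfolding has rank ≥ 3; CP rank is at least every unfolding rank, so rank(T) ≥ 3. (This is only a lower bound: in general the CP rank may exceed every unfolding rank, so we still need to exhibit 3 rank-1 terms summing to T.)
Upper bound: T is a sum of 3 rank-1 terms, T = [0, 1] ∘ [1, 0] ∘ [-1, -1, 0] + [1, -2] ∘ [2, 1] ∘ [2, -1, 1] + [2, -1] ∘ [1, -2] ∘ [-1, -2, -2] (one valid choice — decompositions are not unique — normalised so each a, b is primitive with positive first nonzero entry; check it by expanding all entries), so rank(T) ≤ 3.
These bounds meet, so rank(T) = 3.
Check entry T[1,0,2] = -2: (1)·(1)·(0) + (-2)·(2)·(1) + (-1)·(1)·(-2) = -2.

3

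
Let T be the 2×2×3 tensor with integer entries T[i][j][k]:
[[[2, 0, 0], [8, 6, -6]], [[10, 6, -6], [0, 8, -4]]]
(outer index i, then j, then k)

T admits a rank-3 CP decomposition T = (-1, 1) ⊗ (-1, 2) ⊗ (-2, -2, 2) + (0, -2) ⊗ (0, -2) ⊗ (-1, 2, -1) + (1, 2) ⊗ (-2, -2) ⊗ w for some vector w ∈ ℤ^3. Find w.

Subtract the known terms from T to get the rank-1 residual R = (1, 2) ⊗ (-2, -2) ⊗ w, so R[i,j,k] = a[i]·b[j]·w[k]. Pick indices with nonzero a[0]·b[0] = (1)·(-2) = -2. Only the fibre through (0,0,·) is needed: R[0,0,:] = T[0,0,:] − Σₗ aₗ[0]bₗ[0]cₗ = [2, 0, 0] − (-1)·(-1)·(-2, -2, 2) − (0)·(0)·(-1, 2, -1) = [4, 2, -2]. Then w[k] = R[0,0,k] / -2 for each k, giving w = [4, 2, -2] / -2 = (-2, -1, 1).

w = (-2, -1, 1)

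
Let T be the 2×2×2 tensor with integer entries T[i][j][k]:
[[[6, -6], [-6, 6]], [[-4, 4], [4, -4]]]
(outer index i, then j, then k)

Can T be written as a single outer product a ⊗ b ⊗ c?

Yes

If T = a ⊗ b ⊗ c then every fibre of T is a multiple of the corresponding factor, so read the factors off the fibres through the nonzero entry T[0,0,0] = 6.
The mode-1 fibre T[:,0,0] = [6, -4] gives a = [3, -2] (primitive direction); the mode-2 fibre T[0,:,0] = [6, -6] gives b = [1, -1]; then c[k] = T[0,0,k] / (a[0]·b[0]) = [6, -6] / 3 = [2, -2].
Expanding [3, -2] ⊗ [1, -1] ⊗ [2, -2] reproduces all 8 entries of T, so T = [3, -2] ⊗ [1, -1] ⊗ [2, -2] and rank(T) ≤ 1.
Equivalently every frontal slice T[:,:,k] is c[k] times the rank-1 matrix [3, -2] ⊗ [1, -1]. So T has rank 1 (it is nonzero).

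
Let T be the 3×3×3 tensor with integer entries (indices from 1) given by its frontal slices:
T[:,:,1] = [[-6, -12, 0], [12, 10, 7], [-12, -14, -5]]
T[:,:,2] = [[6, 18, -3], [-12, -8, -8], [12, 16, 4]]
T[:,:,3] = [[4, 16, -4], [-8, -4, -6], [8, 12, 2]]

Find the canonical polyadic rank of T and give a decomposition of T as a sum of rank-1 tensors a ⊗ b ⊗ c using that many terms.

rank(T) = 2

Lower bound: the mode-1 unfolding of T (rows indexed by i, columns by (j,k) = (1,1), (1,2), (1,3), (2,1), (2,2), (2,3), (3,1), (3,2), (3,3)) is [[-6, 6, 4, -12, 18, 16, 0, -3, -4], [12, -12, -8, 10, -8, -4, 7, -8, -6], [-12, 12, 8, -14, 16, 12, -5, 4, 2]].
There the 2×2 minor on rows i ∈ {1, 2}, columns (j,k) ∈ {(1,1), (2,1)} is det [[-6, -12], [12, 10]] = 84 ≠ 0, so this unfolding has rank ≥ 2; CP rank is at least every unfolding rank, so rank(T) ≥ 2. (This is only a lower bound: in general the CP rank may exceed every unfolding rank, so we still need to exhibit 2 rank-1 terms summing to T.)
Upper bound — finding two terms. Write S_k = T[:,:,k] for the frontal slices: S₁ = [[-6, -12, 0], [12, 10, 7], [-12, -14, -5]], S₂ = [[6, 18, -3], [-12, -8, -8], [12, 16, 4]], S₃ = [[4, 16, -4], [-8, -4, -6], [8, 12, 2]].
If T = a₁ ⊗ b₁ ⊗ c₁ + a₂ ⊗ b₂ ⊗ c₂ then each S_k = c₁[k]·a₁b₁ᵀ + c₂[k]·a₂b₂ᵀ. S₁ and S₂ are linearly independent, so a₁b₁ᵀ and a₂b₂ᵀ must span the same plane of matrices: they are the rank-1 matrices of the form x·S₁ + y·S₂.
The 2×2 minor of x·S₁ + y·S₂ on rows {1,2}, columns {1,2} is 84·x² − 252·xy + 168·y² = 84·(x − 2·y)(x − y), vanishing at (x:y) = (2:1) and (1:1).
M₁ = 2·S₁ + S₂ = [[-6, -6, -3], [12, 12, 6], [-12, -12, -6]] = (-3)·[1, -2, 2][2, 2, 1]ᵀ and M₂ = S₁ + S₂ = [[0, 6, -3], [0, 2, -1], [0, 2, -1]] = [3, 1, 1][0, 2, -1]ᵀ, so take a₁ = [1, -2, 2], b₁ = [2, 2, 1], a₂ = [3, 1, 1], b₂ = [0, 2, -1].
Each slice is an integer combination of E₁ = a₁b₁ᵀ and E₂ = a₂b₂ᵀ: S₁ = −3·E₁ − E₂, S₂ = 3·E₁ + 2·E₂, S₃ = 2·E₁ + 2·E₂; reading off coefficients, c₁ = [-3, 3, 2] and c₂ = [-1, 2, 2].
Hence T = [1, -2, 2] ⊗ [2, 2, 1] ⊗ [-3, 3, 2] + [3, 1, 1] ⊗ [0, 2, -1] ⊗ [-1, 2, 2], so rank(T) ≤ 2.
These bounds meet, so rank(T) = 2.
Check entry T[1,2,2] = 18: (1)·(2)·(3) + (3)·(2)·(2) = 18.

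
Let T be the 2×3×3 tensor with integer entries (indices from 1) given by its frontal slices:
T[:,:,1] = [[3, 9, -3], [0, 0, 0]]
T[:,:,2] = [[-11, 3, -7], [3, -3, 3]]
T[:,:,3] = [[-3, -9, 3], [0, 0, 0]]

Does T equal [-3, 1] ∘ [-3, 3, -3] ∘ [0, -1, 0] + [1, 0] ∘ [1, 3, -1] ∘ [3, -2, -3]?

Yes

Reconstruct entrywise from the claimed factors. For example, T[1,1,3] = -3 and Σₗ aₗ[1]bₗ[1]cₗ[3] = (-3)·(-3)·(0) + (1)·(1)·(-3) = -3; checking all 18 entries, every one matches. The claim holds.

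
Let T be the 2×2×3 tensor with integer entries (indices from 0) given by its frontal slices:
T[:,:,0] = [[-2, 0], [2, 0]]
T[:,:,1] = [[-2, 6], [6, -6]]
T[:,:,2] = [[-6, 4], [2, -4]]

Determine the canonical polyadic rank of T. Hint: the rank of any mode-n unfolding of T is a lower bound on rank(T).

Lower bound: the mode-3 unfolding of T (rows indexed by k, columns by (i,j) = (0,0), (0,1), (1,0), (1,1)) is [[-2, 0, 2, 0], [-2, 6, 6, -6], [-6, 4, 2, -4]].
There the 3×3 minor on rows k ∈ {0, 1, 2}, columns (i,j) ∈ {(0,0), (0,1), (1,0)} is det [[-2, 0, 2], [-2, 6, 6], [-6, 4, 2]] = 80 ≠ 0, so this unfolding has rank ≥ 3; CP rank is at least every unfolding rank, so rank(T) ≥ 3. (Flattening ranks never certify an upper bound on CP rank; for that we must actually write T with 3 rank-1 terms.)
Upper bound: T is a sum of 3 rank-1 terms, T = [1, -1] ⊗ [1, -2] ⊗ [2, -2, 0] + [1, -1] ⊗ [1, -1] ⊗ [-4, -2, -4] + [1, 1] ⊗ [1, 0] ⊗ [0, 2, -2] (one valid choice — decompositions are not unique — normalised so each a, b is primitive with positive first nonzero entry; check it by expanding all entries), so rank(T) ≤ 3.
These bounds meet, so rank(T) = 3.

3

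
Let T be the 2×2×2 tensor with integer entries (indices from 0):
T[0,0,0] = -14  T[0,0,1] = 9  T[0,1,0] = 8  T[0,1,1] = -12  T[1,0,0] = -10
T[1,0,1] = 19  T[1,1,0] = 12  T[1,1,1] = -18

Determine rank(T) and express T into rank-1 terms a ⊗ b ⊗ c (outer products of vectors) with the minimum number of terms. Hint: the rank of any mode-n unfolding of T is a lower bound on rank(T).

Lower bound: the mode-3 unfolding of T (rows indexed by k, columns by (i,j) = (0,0), (0,1), (1,0), (1,1)) is [[-14, 8, -10, 12], [9, -12, 19, -18]].
There the 2×2 minor on rows k ∈ {0, 1}, columns (i,j) ∈ {(0,0), (0,1)} is det [[-14, 8], [9, -12]] = 96 ≠ 0, so this unfolding has rank ≥ 2; CP rank is at least every unfolding rank, so rank(T) ≥ 2. (This is only a lower bound: in general the CP rank may exceed every unfolding rank, so we still need to exhibit 2 rank-1 terms summing to T.)
Upper bound — finding two terms. Write S_k = T[:,:,k] for the frontal slices: S₀ = [[-14, 8], [-10, 12]], S₁ = [[9, -12], [19, -18]].
If T = a₁ ⊗ b₁ ⊗ c₁ + a₂ ⊗ b₂ ⊗ c₂ then each S_k = c₁[k]·a₁b₁ᵀ + c₂[k]·a₂b₂ᵀ. S₀ and S₁ are linearly independent, so a₁b₁ᵀ and a₂b₂ᵀ must span the same plane of matrices: they are the rank-1 matrices of the form x·S₀ + y·S₁.
det(x·S₀ + y·S₁) is −88·x² + 88·xy + 66·y² = (-22)·(2·x − 3·y)(2·x + y), vanishing at (x:y) = (3:2) and (1:-2).
M₁ = 3·S₀ + 2·S₁ = [[-24, 0], [8, 0]] = (-8)·[3, -1][1, 0]ᵀ and M₂ = S₀ − 2·S₁ = [[-32, 32], [-48, 48]] = (-16)·[2, 3][1, -1]ᵀ, so take a₁ = [3, -1], b₁ = [1, 0], a₂ = [2, 3], b₂ = [1, -1].
Each slice is an integer combination of E₁ = a₁b₁ᵀ and E₂ = a₂b₂ᵀ: S₀ = −2·E₁ − 4·E₂, S₁ = −E₁ + 6·E₂; reading off coefficients, c₁ = [-2, -1] and c₂ = [-4, 6].
Hence T = [3, -1] ⊗ [1, 0] ⊗ [-2, -1] + [2, 3] ⊗ [1, -1] ⊗ [-4, 6], so rank(T) ≤ 2.
These bounds meet, so rank(T) = 2.
Check entry T[0,0,0] = -14: (3)·(1)·(-2) + (2)·(1)·(-4) = -14.

rank(T) = 2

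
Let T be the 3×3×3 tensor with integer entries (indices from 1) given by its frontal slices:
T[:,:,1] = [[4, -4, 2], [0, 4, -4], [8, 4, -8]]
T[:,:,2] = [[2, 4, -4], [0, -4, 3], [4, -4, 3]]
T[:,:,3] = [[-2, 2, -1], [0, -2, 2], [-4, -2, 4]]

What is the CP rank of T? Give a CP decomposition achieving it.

Lower bound: the mode-1 unfolding of T (rows indexed by i, columns by (j,k) = (1,1), (1,2), (1,3), (2,1), (2,2), (2,3), (3,1), (3,2), (3,3)) is [[4, 2, -2, -4, 4, 2, 2, -4, -1], [0, 0, 0, 4, -4, -2, -4, 3, 2], [8, 4, -4, 4, -4, -2, -8, 3, 4]].
There the 3×3 minor on rows i ∈ {1, 2, 3}, columns (j,k) ∈ {(1,1), (2,1), (3,2)} is det [[4, -4, -4], [0, 4, 3], [8, 4, 3]] = 32 ≠ 0, so this unfolding has rank ≥ 3; CP rank is at least every unfolding rank, so rank(T) ≥ 3. (Flattening ranks never certify an upper bound on CP rank; for that we must actually write T with 3 rank-1 terms.)
Upper bound: T is a sum of 3 rank-1 terms, T = [1, -1, -1] ∘ [0, 1, -1] ∘ [-4, 4, 2] + [1, -1, 1] ∘ [0, 0, 1] ∘ [0, 1, 0] + [1, 0, 2] ∘ [2, 0, -1] ∘ [2, 1, -1] (one valid choice — decompositions are not unique — normalised so each a, b is primitive with positive first nonzero entry; check it by expanding all entries), so rank(T) ≤ 3.
These bounds meet, so rank(T) = 3.

rank(T) = 3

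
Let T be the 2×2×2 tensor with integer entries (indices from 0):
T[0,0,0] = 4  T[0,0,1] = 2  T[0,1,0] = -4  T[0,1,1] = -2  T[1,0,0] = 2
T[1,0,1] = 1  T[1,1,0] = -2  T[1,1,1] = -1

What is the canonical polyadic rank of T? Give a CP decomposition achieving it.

rank(T) = 1

Lower bound: T ≠ 0 (e.g. T[0,0,0] = 4), so rank(T) ≥ 1.
Upper bound: if T = a ∘ b ∘ c then every fibre of T is a multiple of the corresponding factor, so read the factors off the fibres through the nonzero entry T[0,0,0] = 4.
The mode-1 fibre T[:,0,0] = [4, 2] gives a = [2, 1] (primitive direction); the mode-2 fibre T[0,:,0] = [4, -4] gives b = [1, -1]; then c[k] = T[0,0,k] / (a[0]·b[0]) = [4, 2] / 2 = [2, 1].
Expanding [2, 1] ∘ [1, -1] ∘ [2, 1] reproduces all 8 entries of T, so T = [2, 1] ∘ [1, -1] ∘ [2, 1] and rank(T) ≤ 1.
These bounds meet, so rank(T) = 1.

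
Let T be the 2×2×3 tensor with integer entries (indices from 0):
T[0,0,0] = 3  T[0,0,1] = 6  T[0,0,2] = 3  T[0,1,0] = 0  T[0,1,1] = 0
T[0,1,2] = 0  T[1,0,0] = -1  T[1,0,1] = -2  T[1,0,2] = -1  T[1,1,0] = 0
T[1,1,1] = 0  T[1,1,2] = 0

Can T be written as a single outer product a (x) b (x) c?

If T = a (x) b (x) c then every fibre of T is a multiple of the corresponding factor, so read the factors off the fibres through the nonzero entry T[0,0,0] = 3.
The mode-1 fibre T[:,0,0] = [3, -1] gives a = [3, -1] (primitive direction); the mode-2 fibre T[0,:,0] = [3, 0] gives b = [1, 0]; then c[k] = T[0,0,k] / (a[0]·b[0]) = [3, 6, 3] / 3 = [1, 2, 1].
Expanding [3, -1] (x) [1, 0] (x) [1, 2, 1] reproduces all 12 entries of T, so T = [3, -1] (x) [1, 0] (x) [1, 2, 1] and rank(T) ≤ 1.
Equivalently every frontal slice T[:,:,k] is c[k] times the rank-1 matrix [3, -1] (x) [1, 0]. So T has rank 1 (it is nonzero).

Yes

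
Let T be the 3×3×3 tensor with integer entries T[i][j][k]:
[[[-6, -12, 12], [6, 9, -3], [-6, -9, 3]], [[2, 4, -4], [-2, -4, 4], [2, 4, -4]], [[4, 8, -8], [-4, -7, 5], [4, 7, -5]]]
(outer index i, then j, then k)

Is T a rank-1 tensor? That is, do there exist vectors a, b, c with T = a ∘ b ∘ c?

The mode-2 unfolding of T (rows indexed by j, columns by (i,k) = (0,0), (0,1), (0,2), (1,0), (1,1), (1,2), (2,0), (2,1), (2,2)) is [[-6, -12, 12, 2, 4, -4, 4, 8, -8], [6, 9, -3, -2, -4, 4, -4, -7, 5], [-6, -9, 3, 2, 4, -4, 4, 7, -5]].
There the 2×2 minor on rows j ∈ {0, 1}, columns (i,k) ∈ {(0,0), (0,1)} is det [[-6, -12], [6, 9]] = 18 ≠ 0, so this unfolding has rank ≥ 2; CP rank is at least every unfolding rank, so rank(T) ≥ 2.
In particular rank(T) ≥ 2 > 1, so T is not rank-1.

No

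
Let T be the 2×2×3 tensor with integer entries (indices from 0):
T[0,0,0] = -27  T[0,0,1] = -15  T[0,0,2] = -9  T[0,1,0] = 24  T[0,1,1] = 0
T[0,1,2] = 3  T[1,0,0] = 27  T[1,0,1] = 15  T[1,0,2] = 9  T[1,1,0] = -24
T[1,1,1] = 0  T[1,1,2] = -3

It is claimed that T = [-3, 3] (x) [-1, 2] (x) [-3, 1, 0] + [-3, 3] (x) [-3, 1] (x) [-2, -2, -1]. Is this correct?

Reconstruct entrywise from the claimed factors. For example, T[0,1,1] = 0 and Σₗ aₗ[0]bₗ[1]cₗ[1] = (-3)·(2)·(1) + (-3)·(1)·(-2) = 0; checking all 12 entries, every one matches. The claim holds.

Yes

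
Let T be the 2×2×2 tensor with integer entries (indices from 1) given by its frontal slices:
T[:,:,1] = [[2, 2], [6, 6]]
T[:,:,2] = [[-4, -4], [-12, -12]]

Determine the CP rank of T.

Lower bound: T ≠ 0 (e.g. T[1,1,1] = 2), so rank(T) ≥ 1.
Upper bound: if T = a (x) b (x) c then every fibre of T is a multiple of the corresponding factor, so read the factors off the fibres through the nonzero entry T[1,1,1] = 2.
The mode-1 fibre T[:,1,1] = [2, 6] gives a = [1, 3] (primitive direction); the mode-2 fibre T[1,:,1] = [2, 2] gives b = [1, 1]; then c[k] = T[1,1,k] / (a[1]·b[1]) = [2, -4] / 1 = [2, -4].
Expanding [1, 3] (x) [1, 1] (x) [2, -4] reproduces all 8 entries of T, so T = [1, 3] (x) [1, 1] (x) [2, -4] and rank(T) ≤ 1.
These bounds meet, so rank(T) = 1.

1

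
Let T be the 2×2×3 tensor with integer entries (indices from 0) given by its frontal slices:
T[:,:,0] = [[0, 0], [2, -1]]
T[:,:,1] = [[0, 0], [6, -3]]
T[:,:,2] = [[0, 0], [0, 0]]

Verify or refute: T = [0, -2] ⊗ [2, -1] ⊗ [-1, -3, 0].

No

Reconstruct entry (1,0,0) from the claimed factors: Σₗ aₗ[1]bₗ[0]cₗ[0] = (-2)·(2)·(-1) = 4, but T[1,0,0] = 2. The claim is false.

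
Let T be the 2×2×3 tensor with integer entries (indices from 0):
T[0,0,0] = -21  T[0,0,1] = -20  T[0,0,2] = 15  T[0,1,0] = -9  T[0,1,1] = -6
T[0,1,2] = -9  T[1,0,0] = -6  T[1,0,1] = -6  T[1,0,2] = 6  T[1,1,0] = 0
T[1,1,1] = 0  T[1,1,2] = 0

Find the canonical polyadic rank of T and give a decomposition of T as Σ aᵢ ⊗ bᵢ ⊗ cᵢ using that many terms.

rank(T) = 2

Lower bound: in the mode-1 unfolding of T (rows indexed by i, columns by (j,k)) the 2×2 minor on rows i ∈ {0, 1}, columns (j,k) ∈ {(0,0), (0,1)} is det [[-21, -20], [-6, -6]] = 6 ≠ 0, so that unfolding has rank ≥ 2 and hence rank(T) ≥ 2 (CP rank is at least every unfolding rank, though it can be larger).
Upper bound: with S_k = T[:,:,k], the two rank-1 terms a₁b₁ᵀ, a₂b₂ᵀ are the rank-1 members of the pencil x·S₀ + y·S₁.
det(x·S₀ + y·S₁) is −54·x² − 90·xy − 36·y² = (-18)·(3·x + 2·y)(x + y), vanishing at (x:y) = (2:-3) and (1:-1).
M₁ = 2·S₀ − 3·S₁ = [[18, 0], [6, 0]] = 6·[3, 1][1, 0]ᵀ and M₂ = S₀ − S₁ = [[-1, -3], [0, 0]] = −[1, 0][1, 3]ᵀ, so take a₁ = [3, 1], b₁ = [1, 0], a₂ = [1, 0], b₂ = [1, 3].
Each slice is an integer combination of E₁ = a₁b₁ᵀ and E₂ = a₂b₂ᵀ: S₀ = −6·E₁ − 3·E₂, S₁ = −6·E₁ − 2·E₂, S₂ = 6·E₁ − 3·E₂; reading off coefficients, c₁ = [-6, -6, 6] and c₂ = [-3, -2, -3].
Hence T = [3, 1] ⊗ [1, 0] ⊗ [-6, -6, 6] + [1, 0] ⊗ [1, 3] ⊗ [-3, -2, -3], so rank(T) ≤ 2.
These bounds meet, so rank(T) = 2.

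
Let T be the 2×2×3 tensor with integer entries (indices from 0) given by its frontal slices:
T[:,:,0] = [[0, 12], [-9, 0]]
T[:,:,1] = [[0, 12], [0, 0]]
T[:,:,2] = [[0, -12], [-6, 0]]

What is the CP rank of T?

2

Lower bound: the mode-2 unfolding of T (rows indexed by j, columns by (i,k) = (0,0), (0,1), (0,2), (1,0), (1,1), (1,2)) is [[0, 0, 0, -9, 0, -6], [12, 12, -12, 0, 0, 0]].
There the 2×2 minor on rows j ∈ {0, 1}, columns (i,k) ∈ {(0,0), (1,0)} is det [[0, -9], [12, 0]] = 108 ≠ 0, so this unfolding has rank ≥ 2; CP rank is at least every unfolding rank, so rank(T) ≥ 2. (Flattening ranks never certify an upper bound on CP rank; for that we must actually write T with 2 rank-1 terms.)
Upper bound — finding two terms. Write S_k = T[:,:,k] for the frontal slices: S₀ = [[0, 12], [-9, 0]], S₁ = [[0, 12], [0, 0]], S₂ = [[0, -12], [-6, 0]].
If T = a₁ ⊗ b₁ ⊗ c₁ + a₂ ⊗ b₂ ⊗ c₂ then each S_k = c₁[k]·a₁b₁ᵀ + c₂[k]·a₂b₂ᵀ. S₀ and S₁ are linearly independent, so a₁b₁ᵀ and a₂b₂ᵀ must span the same plane of matrices: they are the rank-1 matrices of the form x·S₀ + y·S₁.
det(x·S₀ + y·S₁) is 108·x² + 108·xy = 108·(x + y)(x), vanishing at (x:y) = (1:-1) and (0:1).
M₁ = S₀ − S₁ = [[0, 0], [-9, 0]] = (-9)·[0, 1][1, 0]ᵀ and M₂ = S₁ = [[0, 12], [0, 0]] = 12·[1, 0][0, 1]ᵀ, so take a₁ = [0, 1], b₁ = [1, 0], a₂ = [1, 0], b₂ = [0, 1].
Each slice is an integer combination of E₁ = a₁b₁ᵀ and E₂ = a₂b₂ᵀ: S₀ = −9·E₁ + 12·E₂, S₁ = 12·E₂, S₂ = −6·E₁ − 12·E₂; reading off coefficients, c₁ = [-9, 0, -6] and c₂ = [12, 12, -12].
Hence T = [0, 1] ⊗ [1, 0] ⊗ [-9, 0, -6] + [1, 0] ⊗ [0, 1] ⊗ [12, 12, -12], so rank(T) ≤ 2.
These bounds meet, so rank(T) = 2.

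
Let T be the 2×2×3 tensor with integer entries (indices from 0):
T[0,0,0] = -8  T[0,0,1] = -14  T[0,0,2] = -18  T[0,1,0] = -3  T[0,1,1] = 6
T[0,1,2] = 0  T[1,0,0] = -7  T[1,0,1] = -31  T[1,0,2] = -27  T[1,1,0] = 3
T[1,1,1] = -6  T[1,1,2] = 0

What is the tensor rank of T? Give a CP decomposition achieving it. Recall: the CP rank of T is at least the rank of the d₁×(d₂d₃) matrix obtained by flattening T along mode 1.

Lower bound: in the mode-1 unfolding of T (rows indexed by i, columns by (j,k)) the 2×2 minor on rows i ∈ {0, 1}, columns (j,k) ∈ {(0,0), (0,1)} is det [[-8, -14], [-7, -31]] = 150 ≠ 0, so that unfolding has rank ≥ 2 and hence rank(T) ≥ 2 (CP rank is at least every unfolding rank, though it can be larger).
Upper bound: with S_k = T[:,:,k], the two rank-1 terms a₁b₁ᵀ, a₂b₂ᵀ are the rank-1 members of the pencil x·S₀ + y·S₁.
det(x·S₀ + y·S₁) is −45·x² − 45·xy + 270·y² = (-45)·(x + 3·y)(x − 2·y), vanishing at (x:y) = (3:-1) and (2:1).
M₁ = 3·S₀ − S₁ = [[-10, -15], [10, 15]] = (-5)·[1, -1][2, 3]ᵀ and M₂ = 2·S₀ + S₁ = [[-30, 0], [-45, 0]] = (-15)·[2, 3][1, 0]ᵀ, so take a₁ = [1, -1], b₁ = [2, 3], a₂ = [2, 3], b₂ = [1, 0].
Each slice is an integer combination of E₁ = a₁b₁ᵀ and E₂ = a₂b₂ᵀ: S₀ = −E₁ − 3·E₂, S₁ = 2·E₁ − 9·E₂, S₂ = −9·E₂; reading off coefficients, c₁ = [-1, 2, 0] and c₂ = [-3, -9, -9].
Hence T = [1, -1] ∘ [2, 3] ∘ [-1, 2, 0] + [2, 3] ∘ [1, 0] ∘ [-3, -9, -9], so rank(T) ≤ 2.
These bounds meet, so rank(T) = 2.

rank(T) = 2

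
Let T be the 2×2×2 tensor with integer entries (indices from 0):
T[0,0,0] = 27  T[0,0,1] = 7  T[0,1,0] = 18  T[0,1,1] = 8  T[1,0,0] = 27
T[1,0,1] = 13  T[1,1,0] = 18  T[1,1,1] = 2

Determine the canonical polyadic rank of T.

Lower bound: the mode-1 unfolding of T (rows indexed by i, columns by (j,k) = (0,0), (0,1), (1,0), (1,1)) is [[27, 7, 18, 8], [27, 13, 18, 2]].
There the 2×2 minor on rows i ∈ {0, 1}, columns (j,k) ∈ {(0,0), (0,1)} is det [[27, 7], [27, 13]] = 162 ≠ 0, so this unfolding has rank ≥ 2; CP rank is at least every unfolding rank, so rank(T) ≥ 2. (This is only a lower bound: in general the CP rank may exceed every unfolding rank, so we still need to exhibit 2 rank-1 terms summing to T.)
Upper bound — finding two terms. Write S_k = T[:,:,k] for the frontal slices: S₀ = [[27, 18], [27, 18]], S₁ = [[7, 8], [13, 2]].
If T = a₁ (x) b₁ (x) c₁ + a₂ (x) b₂ (x) c₂ then each S_k = c₁[k]·a₁b₁ᵀ + c₂[k]·a₂b₂ᵀ. S₀ and S₁ are linearly independent, so a₁b₁ᵀ and a₂b₂ᵀ must span the same plane of matrices: they are the rank-1 matrices of the form x·S₀ + y·S₁.
det(x·S₀ + y·S₁) is −270·xy − 90·y² = (-90)·(y)(3·x + y), vanishing at (x:y) = (1:0) and (1:-3).
M₁ = S₀ = [[27, 18], [27, 18]] = 9·(1, 1)(3, 2)ᵀ and M₂ = S₀ − 3·S₁ = [[6, -6], [-12, 12]] = 6·(1, -2)(1, -1)ᵀ, so take a₁ = (1, 1), b₁ = (3, 2), a₂ = (1, -2), b₂ = (1, -1).
Each slice is an integer combination of E₁ = a₁b₁ᵀ and E₂ = a₂b₂ᵀ: S₀ = 9·E₁, S₁ = 3·E₁ − 2·E₂; reading off coefficients, c₁ = (9, 3) and c₂ = (0, -2).
Hence T = (1, 1) (x) (3, 2) (x) (9, 3) + (1, -2) (x) (1, -1) (x) (0, -2), so rank(T) ≤ 2.
These bounds meet, so rank(T) = 2.

2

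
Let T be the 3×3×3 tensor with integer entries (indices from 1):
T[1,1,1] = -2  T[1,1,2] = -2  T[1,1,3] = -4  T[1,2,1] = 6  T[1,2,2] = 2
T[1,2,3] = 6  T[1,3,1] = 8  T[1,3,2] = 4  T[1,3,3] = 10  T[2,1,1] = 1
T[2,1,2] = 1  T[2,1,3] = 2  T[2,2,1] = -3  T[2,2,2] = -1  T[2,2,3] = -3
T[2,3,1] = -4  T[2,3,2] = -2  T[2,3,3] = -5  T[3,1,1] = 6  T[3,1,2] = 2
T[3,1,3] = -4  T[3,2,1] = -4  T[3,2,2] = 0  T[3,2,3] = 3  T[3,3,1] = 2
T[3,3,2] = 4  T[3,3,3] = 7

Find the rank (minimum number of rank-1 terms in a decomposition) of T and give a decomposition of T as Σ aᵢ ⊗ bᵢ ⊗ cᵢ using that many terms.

rank(T) = 3

Lower bound: the mode-2 unfolding of T (rows indexed by j, columns by (i,k) = (1,1), (1,2), (1,3), (2,1), (2,2), (2,3), (3,1), (3,2), (3,3)) is [[-2, -2, -4, 1, 1, 2, 6, 2, -4], [6, 2, 6, -3, -1, -3, -4, 0, 3], [8, 4, 10, -4, -2, -5, 2, 4, 7]].
There the 3×3 minor on rows j ∈ {1, 2, 3}, columns (i,k) ∈ {(1,1), (1,2), (3,1)} is det [[-2, -2, 6], [6, 2, -4], [8, 4, 2]] = 96 ≠ 0, so this unfolding has rank ≥ 3; CP rank is at least every unfolding rank, so rank(T) ≥ 3. (Unfolding ranks only ever bound the CP rank from below — rank(T) can be strictly larger than all of them — so the matching upper bound has to come from an explicit 3-term decomposition.)
Upper bound: T is a sum of 3 rank-1 terms, T = (0, 0, 1) ⊗ (2, -1, 0) ⊗ (4, 2, 0) + (2, -1, -1) ⊗ (0, 1, 1) ⊗ (2, 0, 1) + (2, -1, 2) ⊗ (1, -1, -2) ⊗ (-1, -1, -2) (written with every a and b primitive with positive leading entry and the scale carried by c; CP decompositions are not unique, and this one is verified by expanding entrywise), so rank(T) ≤ 3.
These bounds meet, so rank(T) = 3.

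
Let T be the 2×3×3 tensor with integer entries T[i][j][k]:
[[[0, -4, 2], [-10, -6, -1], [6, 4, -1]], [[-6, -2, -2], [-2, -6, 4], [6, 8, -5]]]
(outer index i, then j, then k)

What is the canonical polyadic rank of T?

3

Lower bound: the mode-2 unfolding of T (rows indexed by j, columns by (i,k) = (0,0), (0,1), (0,2), (1,0), (1,1), (1,2)) is [[0, -4, 2, -6, -2, -2], [-10, -6, -1, -2, -6, 4], [6, 4, -1, 6, 8, -5]].
There the 3×3 minor on rows j ∈ {0, 1, 2}, columns (i,k) ∈ {(0,0), (0,1), (0,2)} is det [[0, -4, 2], [-10, -6, -1], [6, 4, -1]] = 56 ≠ 0, so this unfolding has rank ≥ 3; CP rank is at least every unfolding rank, so rank(T) ≥ 3. (This is only a lower bound: in general the CP rank may exceed every unfolding rank, so we still need to exhibit 3 rank-1 terms summing to T.)
Upper bound: T is a sum of 3 rank-1 terms, T = [1, -1] (x) [2, -2, 1] (x) [2, 0, 1] + [1, 2] (x) [0, 1, -2] (x) [-2, -2, 1] + [2, 1] (x) [1, 1, 0] (x) [-2, -2, 0] (written with every a and b primitive with positive leading entry and the scale carried by c; CP decompositions are not unique, and this one is verified by expanding entrywise), so rank(T) ≤ 3.
These bounds meet, so rank(T) = 3.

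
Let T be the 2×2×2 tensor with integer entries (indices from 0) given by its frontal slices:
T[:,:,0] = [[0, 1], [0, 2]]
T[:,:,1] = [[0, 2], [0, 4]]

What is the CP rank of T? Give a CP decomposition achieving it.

rank(T) = 1

Lower bound: T ≠ 0 (e.g. T[0,1,0] = 1), so rank(T) ≥ 1.
Upper bound: if T = a ⊗ b ⊗ c then every fibre of T is a multiple of the corresponding factor, so read the factors off the fibres through the nonzero entry T[0,1,0] = 1.
The mode-1 fibre T[:,1,0] = [1, 2] gives a = [1, 2] (primitive direction); the mode-2 fibre T[0,:,0] = [0, 1] gives b = [0, 1]; then c[k] = T[0,1,k] / (a[0]·b[1]) = [1, 2] / 1 = [1, 2].
Expanding [1, 2] ⊗ [0, 1] ⊗ [1, 2] reproduces all 8 entries of T, so T = [1, 2] ⊗ [0, 1] ⊗ [1, 2] and rank(T) ≤ 1.
These bounds meet, so rank(T) = 1.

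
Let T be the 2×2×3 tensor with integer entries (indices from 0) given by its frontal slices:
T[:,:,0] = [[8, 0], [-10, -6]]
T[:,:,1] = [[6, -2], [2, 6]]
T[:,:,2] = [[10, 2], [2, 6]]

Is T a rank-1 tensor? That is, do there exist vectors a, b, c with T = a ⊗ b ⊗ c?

No

The mode-3 unfolding of T (rows indexed by k, columns by (i,j) = (0,0), (0,1), (1,0), (1,1)) is [[8, 0, -10, -6], [6, -2, 2, 6], [10, 2, 2, 6]].
There the 3×3 minor on rows k ∈ {0, 1, 2}, columns (i,j) ∈ {(0,0), (0,1), (1,0)} is det [[8, 0, -10], [6, -2, 2], [10, 2, 2]] = -384 ≠ 0, so this unfolding has rank ≥ 3; CP rank is at least every unfolding rank, so rank(T) ≥ 3.
In particular rank(T) ≥ 3 > 1, so T is not rank-1.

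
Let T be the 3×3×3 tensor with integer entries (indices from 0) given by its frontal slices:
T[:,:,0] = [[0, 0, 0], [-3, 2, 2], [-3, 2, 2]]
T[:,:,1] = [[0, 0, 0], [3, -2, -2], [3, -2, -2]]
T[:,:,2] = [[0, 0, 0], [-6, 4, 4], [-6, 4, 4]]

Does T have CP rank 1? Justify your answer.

The mode-1 fibre T[:,0,0] = [0, -3, -3] gives a = [0, 1, 1] (primitive direction); the mode-2 fibre T[1,:,0] = [-3, 2, 2] gives b = [3, -2, -2]; then c[k] = T[1,0,k] / (a[1]·b[0]) = [-3, 3, -6] / 3 = [-1, 1, -2].
Expanding [0, 1, 1] ⊗ [3, -2, -2] ⊗ [-1, 1, -2] reproduces all 27 entries of T, so T = [0, 1, 1] ⊗ [3, -2, -2] ⊗ [-1, 1, -2] and rank(T) ≤ 1.
Equivalently every frontal slice T[:,:,k] is c[k] times the rank-1 matrix [0, 1, 1] ⊗ [3, -2, -2]. So T has rank 1 (it is nonzero).

Yes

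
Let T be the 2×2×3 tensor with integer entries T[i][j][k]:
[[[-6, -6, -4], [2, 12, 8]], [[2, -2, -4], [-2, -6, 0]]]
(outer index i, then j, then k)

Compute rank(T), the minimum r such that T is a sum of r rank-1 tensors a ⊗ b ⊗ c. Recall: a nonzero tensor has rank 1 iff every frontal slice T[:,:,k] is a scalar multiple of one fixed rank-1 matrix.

3

Lower bound: the mode-3 unfolding of T (rows indexed by k, columns by (i,j) = (0,0), (0,1), (1,0), (1,1)) is [[-6, 2, 2, -2], [-6, 12, -2, -6], [-4, 8, -4, 0]].
There the 3×3 minor on rows k ∈ {0, 1, 2}, columns (i,j) ∈ {(0,0), (0,1), (1,0)} is det [[-6, 2, 2], [-6, 12, -2], [-4, 8, -4]] = 160 ≠ 0, so this unfolding has rank ≥ 3; CP rank is at least every unfolding rank, so rank(T) ≥ 3. (Flattening ranks never certify an upper bound on CP rank; for that we must actually write T with 3 rank-1 terms.)
Upper bound: T is a sum of 3 rank-1 terms, T = [1, -1] ⊗ [0, 1] ⊗ [0, 8, 4] + [1, 0] ⊗ [2, -1] ⊗ [-4, -2, 0] + [1, 1] ⊗ [1, -1] ⊗ [2, -2, -4] (written with every a and b primitive with positive leading entry and the scale carried by c; CP decompositions are not unique, and this one is verified by expanding entrywise), so rank(T) ≤ 3.
These bounds meet, so rank(T) = 3.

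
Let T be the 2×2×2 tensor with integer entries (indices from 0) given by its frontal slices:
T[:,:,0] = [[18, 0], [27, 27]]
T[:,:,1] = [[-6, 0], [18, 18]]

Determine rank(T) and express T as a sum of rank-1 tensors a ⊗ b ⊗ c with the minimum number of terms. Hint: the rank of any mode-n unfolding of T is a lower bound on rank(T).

rank(T) = 2

Lower bound: the mode-3 unfolding of T (rows indexed by k, columns by (i,j) = (0,0), (0,1), (1,0), (1,1)) is [[18, 0, 27, 27], [-6, 0, 18, 18]].
There the 2×2 minor on rows k ∈ {0, 1}, columns (i,j) ∈ {(0,0), (1,0)} is det [[18, 27], [-6, 18]] = 486 ≠ 0, so this unfolding has rank ≥ 2; CP rank is at least every unfolding rank, so rank(T) ≥ 2. (Unfolding ranks only ever bound the CP rank from below — rank(T) can be strictly larger than all of them — so the matching upper bound has to come from an explicit 2-term decomposition.)
Upper bound — finding two terms. Write S_k = T[:,:,k] for the frontal slices: S₀ = [[18, 0], [27, 27]], S₁ = [[-6, 0], [18, 18]].
If T = a₁ ⊗ b₁ ⊗ c₁ + a₂ ⊗ b₂ ⊗ c₂ then each S_k = c₁[k]·a₁b₁ᵀ + c₂[k]·a₂b₂ᵀ. S₀ and S₁ are linearly independent, so a₁b₁ᵀ and a₂b₂ᵀ must span the same plane of matrices: they are the rank-1 matrices of the form x·S₀ + y·S₁.
det(x·S₀ + y·S₁) is 486·x² + 162·xy − 108·y² = 54·(3·x + 2·y)(3·x − y), vanishing at (x:y) = (2:-3) and (1:3).
M₁ = 2·S₀ − 3·S₁ = [[54, 0], [0, 0]] = 54·[1, 0][1, 0]ᵀ and M₂ = S₀ + 3·S₁ = [[0, 0], [81, 81]] = 81·[0, 1][1, 1]ᵀ, so take a₁ = [1, 0], b₁ = [1, 0], a₂ = [0, 1], b₂ = [1, 1].
Each slice is an integer combination of E₁ = a₁b₁ᵀ and E₂ = a₂b₂ᵀ: S₀ = 18·E₁ + 27·E₂, S₁ = −6·E₁ + 18·E₂; reading off coefficients, c₁ = [18, -6] and c₂ = [27, 18].
Hence T = [1, 0] ⊗ [1, 0] ⊗ [18, -6] + [0, 1] ⊗ [1, 1] ⊗ [27, 18], so rank(T) ≤ 2.
These bounds meet, so rank(T) = 2.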